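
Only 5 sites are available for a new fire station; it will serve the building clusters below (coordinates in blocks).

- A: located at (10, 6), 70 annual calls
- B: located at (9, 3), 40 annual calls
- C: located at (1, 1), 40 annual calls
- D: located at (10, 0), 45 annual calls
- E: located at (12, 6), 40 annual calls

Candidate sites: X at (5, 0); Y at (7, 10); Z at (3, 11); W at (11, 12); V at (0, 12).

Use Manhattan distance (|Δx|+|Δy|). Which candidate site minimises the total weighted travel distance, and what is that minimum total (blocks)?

Total weighted distance at each candidate:
  X (5, 0): total = 1995
  Y (7, 10): total = 2395
  Z (3, 11): total = 3250
  W (11, 12): total = 2635
  V (0, 12): total = 4030
Minimum is at X with total 1995 blocks.

X, total 1995 blocks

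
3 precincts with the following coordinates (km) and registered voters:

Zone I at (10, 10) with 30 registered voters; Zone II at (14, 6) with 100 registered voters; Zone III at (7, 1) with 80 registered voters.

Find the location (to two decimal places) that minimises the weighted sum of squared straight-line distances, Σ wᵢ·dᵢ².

The minimiser of Σwᵢ‖p−pᵢ‖² is the weighted centroid p* = (Σwᵢpᵢ)/(Σwᵢ).
Σwᵢ = 210.
Σwᵢxᵢ = 30·10 + 100·14 + 80·7 = 2260.
Σwᵢyᵢ = 30·10 + 100·6 + 80·1 = 980.
x* = 2260/210 = 10.76, y* = 980/210 = 4.67.

(10.76, 4.67)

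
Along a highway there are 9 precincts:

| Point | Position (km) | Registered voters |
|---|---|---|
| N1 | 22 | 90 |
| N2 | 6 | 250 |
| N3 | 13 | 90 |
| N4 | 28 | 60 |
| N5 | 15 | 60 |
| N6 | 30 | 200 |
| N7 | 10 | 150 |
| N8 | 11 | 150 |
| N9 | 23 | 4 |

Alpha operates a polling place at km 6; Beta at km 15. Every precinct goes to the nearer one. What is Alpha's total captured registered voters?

The indifferent point is the midpoint (6+15)/2 = 10.5; precincts left of it (closer to Alpha at 6) go to Alpha, those right go to Beta.
  N2 at 6 (w=250) → Alpha
  N7 at 10 (w=150) → Alpha
  N8 at 11 (w=150) → Beta
  N3 at 13 (w=90) → Beta
  N5 at 15 (w=60) → Beta
  N1 at 22 (w=90) → Beta
  N9 at 23 (w=4) → Beta
  N4 at 28 (w=60) → Beta
  N6 at 30 (w=200) → Beta
Alpha captures 400; Beta captures 654.

400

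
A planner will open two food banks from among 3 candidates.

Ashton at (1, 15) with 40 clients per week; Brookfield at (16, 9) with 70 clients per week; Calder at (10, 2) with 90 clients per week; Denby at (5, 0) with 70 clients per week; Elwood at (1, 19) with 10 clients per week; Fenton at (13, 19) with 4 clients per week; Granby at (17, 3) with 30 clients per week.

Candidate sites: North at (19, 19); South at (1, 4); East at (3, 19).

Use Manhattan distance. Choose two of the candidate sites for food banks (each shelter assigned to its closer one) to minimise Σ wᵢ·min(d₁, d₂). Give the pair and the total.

Evaluate every pair (each demand assigned to the nearer of the two):
  {North, South}: total = 3584
  {South, East}: total = 3760
  {North, East}: total = 5364
Best pair: {North, South} with total 3584.

{North, South}, total 3584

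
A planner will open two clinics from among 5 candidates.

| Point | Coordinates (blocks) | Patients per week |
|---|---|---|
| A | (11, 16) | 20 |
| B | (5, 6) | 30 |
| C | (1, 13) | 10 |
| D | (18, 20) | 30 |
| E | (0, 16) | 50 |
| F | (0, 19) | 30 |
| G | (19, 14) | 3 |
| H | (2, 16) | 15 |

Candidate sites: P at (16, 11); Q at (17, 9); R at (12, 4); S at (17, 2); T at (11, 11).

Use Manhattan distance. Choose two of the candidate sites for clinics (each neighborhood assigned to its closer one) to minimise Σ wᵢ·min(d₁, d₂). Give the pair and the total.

Evaluate every pair (each demand assigned to the nearer of the two):
  {P, T}: total = 2478
  {Q, T}: total = 2511
  {R, T}: total = 2583
  {S, T}: total = 2643
  {P, R}: total = 3043
  {P, Q}: total = 3223
  {P, S}: total = 3253
  {Q, R}: total = 3451
  {Q, S}: total = 3631
  {R, S}: total = 3682
Best pair: {P, T} with total 2478.

{P, T}, total 2478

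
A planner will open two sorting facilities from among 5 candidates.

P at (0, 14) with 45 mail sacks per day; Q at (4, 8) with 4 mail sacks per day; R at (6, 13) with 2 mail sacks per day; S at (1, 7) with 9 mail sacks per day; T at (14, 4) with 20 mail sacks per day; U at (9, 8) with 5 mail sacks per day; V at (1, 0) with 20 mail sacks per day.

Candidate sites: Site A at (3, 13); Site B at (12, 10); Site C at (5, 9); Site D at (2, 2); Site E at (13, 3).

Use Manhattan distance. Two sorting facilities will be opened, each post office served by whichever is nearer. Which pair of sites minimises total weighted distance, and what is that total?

{Site A, Site D}, total 659

Evaluate every pair (each demand assigned to the nearer of the two):
  {Site A, Site D}: total = 659
  {Site A, Site E}: total = 667
  {Site A, Site B}: total = 767
  {Site A, Site C}: total = 813
  {Site C, Site E}: total = 847
  {Site C, Site D}: total = 887
  {Site D, Site E}: total = 891
  {Site B, Site C}: total = 967
  {Site B, Site D}: total = 979
  {Site B, Site E}: total = 1269
Best pair: {Site A, Site D} with total 659.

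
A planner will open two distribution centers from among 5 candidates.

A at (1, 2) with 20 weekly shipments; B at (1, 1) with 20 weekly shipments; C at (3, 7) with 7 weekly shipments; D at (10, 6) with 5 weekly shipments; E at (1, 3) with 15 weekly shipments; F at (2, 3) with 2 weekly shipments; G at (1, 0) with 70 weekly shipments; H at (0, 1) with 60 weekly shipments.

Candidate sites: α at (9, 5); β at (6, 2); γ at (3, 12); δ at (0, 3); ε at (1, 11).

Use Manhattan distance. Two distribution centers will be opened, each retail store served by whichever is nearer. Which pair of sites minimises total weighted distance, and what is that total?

{α, δ}, total 578

Evaluate every pair (each demand assigned to the nearer of the two):
  {α, δ}: total = 578
  {β, δ}: total = 608
  {γ, δ}: total = 619
  {δ, ε}: total = 626
  {α, β}: total = 1296
  {β, γ}: total = 1305
  {β, ε}: total = 1312
  {α, ε}: total = 2000
  {γ, ε}: total = 2048
  {α, γ}: total = 2363
Best pair: {α, δ} with total 578.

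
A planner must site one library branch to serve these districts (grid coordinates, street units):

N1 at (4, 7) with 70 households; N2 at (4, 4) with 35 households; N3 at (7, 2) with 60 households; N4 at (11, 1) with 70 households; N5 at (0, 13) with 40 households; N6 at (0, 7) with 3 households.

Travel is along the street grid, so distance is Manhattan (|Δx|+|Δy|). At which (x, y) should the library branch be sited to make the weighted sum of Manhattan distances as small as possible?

(4, 4)

Manhattan distance separates: Σwᵢ(|x−xᵢ|+|y−yᵢ|) = Σwᵢ|x−xᵢ| + Σwᵢ|y−yᵢ|, so x and y are optimised independently as 1-D weighted medians.
Total weight W = 278; half = 139.
x-coordinate, sorted with cumulative weight:
  x=0 (N5, w=40) cum 40
  x=0 (N6, w=3) cum 43
  x=4 (N1, w=70) cum 113
  x=4 (N2, w=35) cum 148  ← median
  x=7 (N3, w=60) cum 208
  x=11 (N4, w=70) cum 278
⇒ x* = 4
y-coordinate, sorted with cumulative weight:
  y=1 (N4, w=70) cum 70
  y=2 (N3, w=60) cum 130
  y=4 (N2, w=35) cum 165  ← median
  y=7 (N1, w=70) cum 235
  y=7 (N6, w=3) cum 238
  y=13 (N5, w=40) cum 278
⇒ y* = 4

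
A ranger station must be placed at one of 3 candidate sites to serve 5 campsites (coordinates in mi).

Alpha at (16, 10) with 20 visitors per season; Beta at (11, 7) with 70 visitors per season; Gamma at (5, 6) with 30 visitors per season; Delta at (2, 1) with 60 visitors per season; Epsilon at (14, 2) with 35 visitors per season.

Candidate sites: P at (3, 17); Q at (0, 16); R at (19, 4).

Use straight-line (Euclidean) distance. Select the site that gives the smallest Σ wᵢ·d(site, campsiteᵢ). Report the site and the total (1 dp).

Total weighted distance at each candidate:
  P (3, 17): total = 3140.1
  Q (0, 16): total = 3273.0
  R (19, 4): total = 2380.7
Minimum is at R with total 2380.7 mi.

R, total 2380.7 mi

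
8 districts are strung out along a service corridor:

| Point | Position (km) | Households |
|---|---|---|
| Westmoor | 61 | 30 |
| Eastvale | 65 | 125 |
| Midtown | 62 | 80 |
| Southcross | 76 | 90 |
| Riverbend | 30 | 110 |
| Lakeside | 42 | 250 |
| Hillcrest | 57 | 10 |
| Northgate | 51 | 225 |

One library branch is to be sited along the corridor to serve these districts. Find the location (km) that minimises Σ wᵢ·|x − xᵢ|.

x = 51

For a sum of weighted absolute distances on a line, the optimum is the weighted median (not the mean). Total weight W = 920; half-weight = 460.
Sort by position and accumulate weight:
  km 30 (Riverbend, w=110) → cum 110
  km 42 (Lakeside, w=250) → cum 360
  km 51 (Northgate, w=225) → cum 585  ≥ 460 → median here
  km 57 (Hillcrest, w=10) → cum 595
  km 61 (Westmoor, w=30) → cum 625
  km 62 (Midtown, w=80) → cum 705
  km 65 (Eastvale, w=125) → cum 830
  km 76 (Southcross, w=90) → cum 920
Optimal location: km 51.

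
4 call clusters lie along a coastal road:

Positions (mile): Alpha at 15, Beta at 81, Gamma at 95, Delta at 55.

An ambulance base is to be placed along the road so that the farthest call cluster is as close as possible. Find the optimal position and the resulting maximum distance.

The 1-center on a line is the midpoint of the two extreme points: leftmost at 15, rightmost at 95.
Optimal location = (15 + 95)/2 = 55; maximum distance = (95 − 15)/2 = 40.

location 55, max distance 40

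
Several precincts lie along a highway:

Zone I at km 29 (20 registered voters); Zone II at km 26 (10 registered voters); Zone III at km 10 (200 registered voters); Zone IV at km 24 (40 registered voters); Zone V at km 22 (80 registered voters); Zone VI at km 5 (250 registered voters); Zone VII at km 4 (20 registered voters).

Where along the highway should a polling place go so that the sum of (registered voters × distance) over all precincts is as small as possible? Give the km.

For a sum of weighted absolute distances on a line, the optimum is the weighted median (not the mean). Total weight W = 620; half-weight = 310.
Sort by position and accumulate weight:
  km 4 (Zone VII, w=20) → cum 20
  km 5 (Zone VI, w=250) → cum 270
  km 10 (Zone III, w=200) → cum 470  ≥ 310 → median here
  km 22 (Zone V, w=80) → cum 550
  km 24 (Zone IV, w=40) → cum 590
  km 26 (Zone II, w=10) → cum 600
  km 29 (Zone I, w=20) → cum 620
Optimal location: km 10.

x = 10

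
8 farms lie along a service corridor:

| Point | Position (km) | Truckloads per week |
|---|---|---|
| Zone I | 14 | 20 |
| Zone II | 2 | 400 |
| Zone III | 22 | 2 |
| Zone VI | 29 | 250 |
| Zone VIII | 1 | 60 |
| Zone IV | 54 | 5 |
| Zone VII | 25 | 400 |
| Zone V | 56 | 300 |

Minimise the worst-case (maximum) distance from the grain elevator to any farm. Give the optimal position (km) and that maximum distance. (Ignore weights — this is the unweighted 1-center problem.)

The 1-center on a line is the midpoint of the two extreme points: leftmost at 1, rightmost at 56.
Optimal location = (1 + 56)/2 = 28.5; maximum distance = (56 − 1)/2 = 27.5.

location 28.5, max distance 27.5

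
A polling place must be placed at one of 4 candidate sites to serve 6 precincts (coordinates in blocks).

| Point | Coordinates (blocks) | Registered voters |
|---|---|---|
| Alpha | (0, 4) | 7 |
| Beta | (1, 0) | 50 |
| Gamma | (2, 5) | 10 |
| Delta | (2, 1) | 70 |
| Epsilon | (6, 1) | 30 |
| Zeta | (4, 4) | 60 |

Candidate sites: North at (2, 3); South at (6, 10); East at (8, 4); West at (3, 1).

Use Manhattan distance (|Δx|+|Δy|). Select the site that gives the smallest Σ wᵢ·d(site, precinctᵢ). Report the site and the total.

West, total 642 blocks

Total weighted distance at each candidate:
  North (2, 3): total = 741
  South (6, 10): total = 2584
  East (8, 4): total = 1696
  West (3, 1): total = 642
Minimum is at West with total 642 blocks.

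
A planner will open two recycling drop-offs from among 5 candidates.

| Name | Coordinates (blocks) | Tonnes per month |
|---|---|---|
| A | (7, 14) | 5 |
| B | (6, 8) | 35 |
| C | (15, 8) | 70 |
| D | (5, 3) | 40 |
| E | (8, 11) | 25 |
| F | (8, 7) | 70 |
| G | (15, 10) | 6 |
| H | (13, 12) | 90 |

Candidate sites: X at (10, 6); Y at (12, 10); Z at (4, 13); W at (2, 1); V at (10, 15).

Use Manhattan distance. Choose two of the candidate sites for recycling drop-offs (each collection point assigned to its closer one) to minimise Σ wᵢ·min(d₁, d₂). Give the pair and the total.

{X, Y}, total 1548

Evaluate every pair (each demand assigned to the nearer of the two):
  {X, Y}: total = 1548
  {Y, W}: total = 1778
  {Y, Z}: total = 1958
  {X, V}: total = 1994
  {Y, V}: total = 2113
  {X, W}: total = 2204
  {X, Z}: total = 2264
  {W, V}: total = 2895
  {Z, V}: total = 2995
  {Z, W}: total = 3419
Best pair: {X, Y} with total 1548.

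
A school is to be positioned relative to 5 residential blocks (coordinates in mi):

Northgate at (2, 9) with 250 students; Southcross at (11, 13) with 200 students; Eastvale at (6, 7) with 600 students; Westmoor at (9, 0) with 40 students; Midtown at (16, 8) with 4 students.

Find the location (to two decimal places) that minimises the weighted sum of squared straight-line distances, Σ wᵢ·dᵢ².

(6.15, 8.30)

The minimiser of Σwᵢ‖p−pᵢ‖² is the weighted centroid p* = (Σwᵢpᵢ)/(Σwᵢ).
Σwᵢ = 1094.
Σwᵢxᵢ = 250·2 + 200·11 + 600·6 + 40·9 + 4·16 = 6724.
Σwᵢyᵢ = 250·9 + 200·13 + 600·7 + 40·0 + 4·8 = 9082.
x* = 6724/1094 = 6.15, y* = 9082/1094 = 8.30.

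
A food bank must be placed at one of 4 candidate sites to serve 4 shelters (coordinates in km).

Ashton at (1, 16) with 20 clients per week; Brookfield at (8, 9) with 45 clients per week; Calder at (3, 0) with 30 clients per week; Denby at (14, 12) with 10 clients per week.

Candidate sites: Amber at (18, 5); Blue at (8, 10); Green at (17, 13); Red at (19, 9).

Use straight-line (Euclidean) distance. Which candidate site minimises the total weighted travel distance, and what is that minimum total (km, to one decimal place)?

Total weighted distance at each candidate:
  Amber (18, 5): total = 1444.6
  Blue (8, 10): total = 628.0
  Green (17, 13): total = 1373.5
  Red (19, 9): total = 1490.3
Minimum is at Blue with total 628.0 km.

Blue, total 628.0 km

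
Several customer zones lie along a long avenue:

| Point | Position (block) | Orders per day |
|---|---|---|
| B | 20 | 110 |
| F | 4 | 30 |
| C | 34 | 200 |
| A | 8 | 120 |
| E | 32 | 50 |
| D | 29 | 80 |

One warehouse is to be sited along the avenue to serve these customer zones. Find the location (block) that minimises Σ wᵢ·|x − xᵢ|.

For a sum of weighted absolute distances on a line, the optimum is the weighted median (not the mean). Total weight W = 590; half-weight = 295.
Sort by position and accumulate weight:
  block 4 (F, w=30) → cum 30
  block 8 (A, w=120) → cum 150
  block 20 (B, w=110) → cum 260
  block 29 (D, w=80) → cum 340  ≥ 295 → median here
  block 32 (E, w=50) → cum 390
  block 34 (C, w=200) → cum 590
Optimal location: block 29.

x = 29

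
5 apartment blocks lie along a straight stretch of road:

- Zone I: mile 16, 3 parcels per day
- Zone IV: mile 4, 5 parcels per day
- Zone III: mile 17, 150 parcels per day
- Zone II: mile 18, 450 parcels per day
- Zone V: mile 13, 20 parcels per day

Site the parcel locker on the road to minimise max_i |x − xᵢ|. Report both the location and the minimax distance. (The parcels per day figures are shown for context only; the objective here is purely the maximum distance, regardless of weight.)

The 1-center on a line is the midpoint of the two extreme points: leftmost at 4, rightmost at 18.
Optimal location = (4 + 18)/2 = 11; maximum distance = (18 − 4)/2 = 7.

location 11, max distance 7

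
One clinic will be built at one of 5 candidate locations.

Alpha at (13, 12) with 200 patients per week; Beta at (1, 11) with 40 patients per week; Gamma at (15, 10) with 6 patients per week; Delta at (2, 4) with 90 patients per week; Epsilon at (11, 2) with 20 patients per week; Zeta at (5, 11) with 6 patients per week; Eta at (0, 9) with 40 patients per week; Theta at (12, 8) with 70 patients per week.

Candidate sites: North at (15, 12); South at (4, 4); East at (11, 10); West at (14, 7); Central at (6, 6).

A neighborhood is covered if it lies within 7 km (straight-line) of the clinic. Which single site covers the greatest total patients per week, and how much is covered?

Coverage radius r = 7 km; a point is covered iff (Δx)²+(Δy)² ≤ 7² = 49.
  North (15, 12): covers {Alpha, Gamma, Theta} → 276
  South (4, 4): covers {Delta, Eta} → 130
  East (11, 10): covers {Alpha, Gamma, Zeta, Theta} → 282
  West (14, 7): covers {Alpha, Gamma, Epsilon, Theta} → 296
  Central (6, 6): covers {Delta, Epsilon, Zeta, Eta, Theta} → 226
Maximum coverage at West: 296 patients per week.

West, covering 296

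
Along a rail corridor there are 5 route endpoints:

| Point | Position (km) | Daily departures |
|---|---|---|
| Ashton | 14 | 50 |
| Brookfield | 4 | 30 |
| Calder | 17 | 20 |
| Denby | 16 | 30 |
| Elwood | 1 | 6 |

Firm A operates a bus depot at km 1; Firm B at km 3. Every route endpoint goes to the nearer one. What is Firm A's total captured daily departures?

The indifferent point is the midpoint (1+3)/2 = 2; route endpoints left of it (closer to Firm A at 1) go to Firm A, those right go to Firm B.
  Elwood at 1 (w=6) → Firm A
  Brookfield at 4 (w=30) → Firm B
  Ashton at 14 (w=50) → Firm B
  Denby at 16 (w=30) → Firm B
  Calder at 17 (w=20) → Firm B
Firm A captures 6; Firm B captures 130.

6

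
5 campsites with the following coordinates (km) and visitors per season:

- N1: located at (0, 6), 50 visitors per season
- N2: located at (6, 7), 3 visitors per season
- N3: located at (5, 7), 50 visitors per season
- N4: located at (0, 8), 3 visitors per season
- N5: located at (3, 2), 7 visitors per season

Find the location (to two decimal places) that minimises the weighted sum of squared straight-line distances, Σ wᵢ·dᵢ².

The minimiser of Σwᵢ‖p−pᵢ‖² is the weighted centroid p* = (Σwᵢpᵢ)/(Σwᵢ).
Σwᵢ = 113.
Σwᵢxᵢ = 50·0 + 3·6 + 50·5 + 3·0 + 7·3 = 289.
Σwᵢyᵢ = 50·6 + 3·7 + 50·7 + 3·8 + 7·2 = 709.
x* = 289/113 = 2.56, y* = 709/113 = 6.27.

(2.56, 6.27)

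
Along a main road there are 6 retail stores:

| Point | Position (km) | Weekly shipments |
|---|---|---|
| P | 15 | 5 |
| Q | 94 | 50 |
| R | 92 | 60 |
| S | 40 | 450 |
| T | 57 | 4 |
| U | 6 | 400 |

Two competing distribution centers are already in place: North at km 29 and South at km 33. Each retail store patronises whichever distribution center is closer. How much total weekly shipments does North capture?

405

The indifferent point is the midpoint (29+33)/2 = 31; retail stores left of it (closer to North at 29) go to North, those right go to South.
  U at 6 (w=400) → North
  P at 15 (w=5) → North
  S at 40 (w=450) → South
  T at 57 (w=4) → South
  R at 92 (w=60) → South
  Q at 94 (w=50) → South
North captures 405; South captures 564.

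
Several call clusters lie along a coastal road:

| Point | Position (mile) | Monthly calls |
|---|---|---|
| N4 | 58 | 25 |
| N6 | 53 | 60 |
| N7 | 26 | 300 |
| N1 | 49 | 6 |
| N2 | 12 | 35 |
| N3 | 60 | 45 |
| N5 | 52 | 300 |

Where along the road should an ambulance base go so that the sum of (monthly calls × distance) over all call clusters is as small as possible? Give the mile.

x = 52

For a sum of weighted absolute distances on a line, the optimum is the weighted median (not the mean). Total weight W = 771; half-weight = 385.5.
Sort by position and accumulate weight:
  mile 12 (N2, w=35) → cum 35
  mile 26 (N7, w=300) → cum 335
  mile 49 (N1, w=6) → cum 341
  mile 52 (N5, w=300) → cum 641  ≥ 385.5 → median here
  mile 53 (N6, w=60) → cum 701
  mile 58 (N4, w=25) → cum 726
  mile 60 (N3, w=45) → cum 771
Optimal location: mile 52.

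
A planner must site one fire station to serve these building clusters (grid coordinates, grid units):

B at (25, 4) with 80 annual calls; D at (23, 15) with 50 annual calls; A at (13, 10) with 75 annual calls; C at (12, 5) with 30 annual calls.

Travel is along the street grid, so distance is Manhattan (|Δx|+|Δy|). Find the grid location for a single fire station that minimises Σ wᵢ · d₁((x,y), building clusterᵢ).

(23, 10)

Manhattan distance separates: Σwᵢ(|x−xᵢ|+|y−yᵢ|) = Σwᵢ|x−xᵢ| + Σwᵢ|y−yᵢ|, so x and y are optimised independently as 1-D weighted medians.
Total weight W = 235; half = 117.5.
x-coordinate, sorted with cumulative weight:
  x=12 (C, w=30) cum 30
  x=13 (A, w=75) cum 105
  x=23 (D, w=50) cum 155  ← median
  x=25 (B, w=80) cum 235
⇒ x* = 23
y-coordinate, sorted with cumulative weight:
  y=4 (B, w=80) cum 80
  y=5 (C, w=30) cum 110
  y=10 (A, w=75) cum 185  ← median
  y=15 (D, w=50) cum 235
⇒ y* = 10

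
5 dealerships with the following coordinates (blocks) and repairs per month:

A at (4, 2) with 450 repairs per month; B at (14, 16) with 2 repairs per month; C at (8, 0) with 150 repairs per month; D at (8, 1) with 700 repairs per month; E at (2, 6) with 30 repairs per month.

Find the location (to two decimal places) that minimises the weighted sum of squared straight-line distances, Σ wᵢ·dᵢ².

(6.52, 1.36)

The minimiser of Σwᵢ‖p−pᵢ‖² is the weighted centroid p* = (Σwᵢpᵢ)/(Σwᵢ).
Σwᵢ = 1332.
Σwᵢxᵢ = 450·4 + 2·14 + 150·8 + 700·8 + 30·2 = 8688.
Σwᵢyᵢ = 450·2 + 2·16 + 150·0 + 700·1 + 30·6 = 1812.
x* = 8688/1332 = 6.52, y* = 1812/1332 = 1.36.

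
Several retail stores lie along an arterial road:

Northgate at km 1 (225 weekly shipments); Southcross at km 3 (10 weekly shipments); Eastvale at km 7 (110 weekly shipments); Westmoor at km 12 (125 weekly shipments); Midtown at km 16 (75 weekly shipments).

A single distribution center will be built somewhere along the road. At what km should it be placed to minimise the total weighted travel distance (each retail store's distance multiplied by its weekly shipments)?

For a sum of weighted absolute distances on a line, the optimum is the weighted median (not the mean). Total weight W = 545; half-weight = 272.5.
Sort by position and accumulate weight:
  km 1 (Northgate, w=225) → cum 225
  km 3 (Southcross, w=10) → cum 235
  km 7 (Eastvale, w=110) → cum 345  ≥ 272.5 → median here
  km 12 (Westmoor, w=125) → cum 470
  km 16 (Midtown, w=75) → cum 545
Optimal location: km 7.

x = 7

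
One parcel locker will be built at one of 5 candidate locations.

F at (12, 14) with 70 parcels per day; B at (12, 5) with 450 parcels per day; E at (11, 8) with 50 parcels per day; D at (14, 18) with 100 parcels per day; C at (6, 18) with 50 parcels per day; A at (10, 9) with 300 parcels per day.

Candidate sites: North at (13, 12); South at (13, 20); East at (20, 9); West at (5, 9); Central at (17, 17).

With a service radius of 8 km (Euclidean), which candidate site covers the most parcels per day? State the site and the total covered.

Coverage radius r = 8 km; a point is covered iff (Δx)²+(Δy)² ≤ 8² = 64.
  North (13, 12): covers {F, B, E, D, A} → 970
  South (13, 20): covers {F, D, C} → 220
  East (20, 9): covers {none} → 0
  West (5, 9): covers {E, A} → 350
  Central (17, 17): covers {F, D} → 170
Maximum coverage at North: 970 parcels per day.

North, covering 970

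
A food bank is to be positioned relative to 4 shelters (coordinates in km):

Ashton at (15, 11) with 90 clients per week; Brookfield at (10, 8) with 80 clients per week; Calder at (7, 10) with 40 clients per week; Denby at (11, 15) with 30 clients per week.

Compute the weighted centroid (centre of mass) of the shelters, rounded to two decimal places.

The minimiser of Σwᵢ‖p−pᵢ‖² is the weighted centroid p* = (Σwᵢpᵢ)/(Σwᵢ).
Σwᵢ = 240.
Σwᵢxᵢ = 90·15 + 80·10 + 40·7 + 30·11 = 2760.
Σwᵢyᵢ = 90·11 + 80·8 + 40·10 + 30·15 = 2480.
x* = 2760/240 = 11.50, y* = 2480/240 = 10.33.

(11.50, 10.33)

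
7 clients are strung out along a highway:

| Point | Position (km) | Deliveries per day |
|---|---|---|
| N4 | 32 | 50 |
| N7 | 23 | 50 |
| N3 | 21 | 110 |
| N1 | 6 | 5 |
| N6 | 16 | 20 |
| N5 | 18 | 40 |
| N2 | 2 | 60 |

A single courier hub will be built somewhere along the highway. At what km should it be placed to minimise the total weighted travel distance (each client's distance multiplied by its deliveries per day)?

x = 21

For a sum of weighted absolute distances on a line, the optimum is the weighted median (not the mean). Total weight W = 335; half-weight = 167.5.
Sort by position and accumulate weight:
  km 2 (N2, w=60) → cum 60
  km 6 (N1, w=5) → cum 65
  km 16 (N6, w=20) → cum 85
  km 18 (N5, w=40) → cum 125
  km 21 (N3, w=110) → cum 235  ≥ 167.5 → median here
  km 23 (N7, w=50) → cum 285
  km 32 (N4, w=50) → cum 335
Optimal location: km 21.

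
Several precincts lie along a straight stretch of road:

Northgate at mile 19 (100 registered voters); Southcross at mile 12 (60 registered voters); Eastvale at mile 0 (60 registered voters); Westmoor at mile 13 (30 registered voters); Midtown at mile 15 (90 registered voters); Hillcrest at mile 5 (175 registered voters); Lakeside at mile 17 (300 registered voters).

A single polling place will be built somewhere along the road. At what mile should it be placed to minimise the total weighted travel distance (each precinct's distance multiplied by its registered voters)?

For a sum of weighted absolute distances on a line, the optimum is the weighted median (not the mean). Total weight W = 815; half-weight = 407.5.
Sort by position and accumulate weight:
  mile 0 (Eastvale, w=60) → cum 60
  mile 5 (Hillcrest, w=175) → cum 235
  mile 12 (Southcross, w=60) → cum 295
  mile 13 (Westmoor, w=30) → cum 325
  mile 15 (Midtown, w=90) → cum 415  ≥ 407.5 → median here
  mile 17 (Lakeside, w=300) → cum 715
  mile 19 (Northgate, w=100) → cum 815
Optimal location: mile 15.

x = 15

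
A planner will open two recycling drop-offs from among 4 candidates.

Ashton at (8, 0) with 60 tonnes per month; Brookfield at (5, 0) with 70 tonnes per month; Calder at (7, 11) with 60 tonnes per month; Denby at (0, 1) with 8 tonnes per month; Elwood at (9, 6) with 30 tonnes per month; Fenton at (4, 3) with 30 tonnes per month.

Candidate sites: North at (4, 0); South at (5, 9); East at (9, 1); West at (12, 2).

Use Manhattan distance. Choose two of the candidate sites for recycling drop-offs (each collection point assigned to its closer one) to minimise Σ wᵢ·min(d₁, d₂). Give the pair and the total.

{North, South}, total 890

Evaluate every pair (each demand assigned to the nearer of the two):
  {North, South}: total = 890
  {South, East}: total = 1142
  {North, East}: total = 1190
  {North, West}: total = 1490
  {East, West}: total = 1622
  {South, West}: total = 1754
Best pair: {North, South} with total 890.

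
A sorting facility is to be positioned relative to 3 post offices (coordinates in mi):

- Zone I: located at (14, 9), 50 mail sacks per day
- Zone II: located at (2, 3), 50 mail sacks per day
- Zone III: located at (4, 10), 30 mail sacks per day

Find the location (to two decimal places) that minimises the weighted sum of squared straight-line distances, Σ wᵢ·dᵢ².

The minimiser of Σwᵢ‖p−pᵢ‖² is the weighted centroid p* = (Σwᵢpᵢ)/(Σwᵢ).
Σwᵢ = 130.
Σwᵢxᵢ = 50·14 + 50·2 + 30·4 = 920.
Σwᵢyᵢ = 50·9 + 50·3 + 30·10 = 900.
x* = 920/130 = 7.08, y* = 900/130 = 6.92.

(7.08, 6.92)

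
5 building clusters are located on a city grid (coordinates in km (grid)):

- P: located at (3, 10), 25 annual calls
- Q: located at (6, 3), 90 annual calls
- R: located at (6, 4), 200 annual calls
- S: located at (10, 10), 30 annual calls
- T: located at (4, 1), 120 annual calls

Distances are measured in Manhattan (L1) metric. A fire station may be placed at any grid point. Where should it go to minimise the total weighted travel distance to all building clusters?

(6, 4)

Manhattan distance separates: Σwᵢ(|x−xᵢ|+|y−yᵢ|) = Σwᵢ|x−xᵢ| + Σwᵢ|y−yᵢ|, so x and y are optimised independently as 1-D weighted medians.
Total weight W = 465; half = 232.5.
x-coordinate, sorted with cumulative weight:
  x=3 (P, w=25) cum 25
  x=4 (T, w=120) cum 145
  x=6 (Q, w=90) cum 235  ← median
  x=6 (R, w=200) cum 435
  x=10 (S, w=30) cum 465
⇒ x* = 6
y-coordinate, sorted with cumulative weight:
  y=1 (T, w=120) cum 120
  y=3 (Q, w=90) cum 210
  y=4 (R, w=200) cum 410  ← median
  y=10 (P, w=25) cum 435
  y=10 (S, w=30) cum 465
⇒ y* = 4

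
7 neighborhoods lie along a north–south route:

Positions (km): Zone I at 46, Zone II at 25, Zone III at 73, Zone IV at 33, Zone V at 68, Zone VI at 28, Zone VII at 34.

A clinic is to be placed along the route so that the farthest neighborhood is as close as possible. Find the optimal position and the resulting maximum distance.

The 1-center on a line is the midpoint of the two extreme points: leftmost at 25, rightmost at 73.
Optimal location = (25 + 73)/2 = 49; maximum distance = (73 − 25)/2 = 24.

location 49, max distance 24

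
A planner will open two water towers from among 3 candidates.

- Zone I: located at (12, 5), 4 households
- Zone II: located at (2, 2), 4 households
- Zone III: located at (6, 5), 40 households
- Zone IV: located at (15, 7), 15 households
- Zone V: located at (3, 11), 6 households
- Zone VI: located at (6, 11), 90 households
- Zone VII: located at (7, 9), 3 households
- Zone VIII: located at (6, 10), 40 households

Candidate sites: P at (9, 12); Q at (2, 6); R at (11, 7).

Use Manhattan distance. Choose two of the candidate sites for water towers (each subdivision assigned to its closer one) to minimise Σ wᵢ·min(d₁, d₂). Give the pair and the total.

Evaluate every pair (each demand assigned to the nearer of the two):
  {P, R}: total = 1025
  {P, Q}: total = 1032
  {Q, R}: total = 1472
Best pair: {P, R} with total 1025.

{P, R}, total 1025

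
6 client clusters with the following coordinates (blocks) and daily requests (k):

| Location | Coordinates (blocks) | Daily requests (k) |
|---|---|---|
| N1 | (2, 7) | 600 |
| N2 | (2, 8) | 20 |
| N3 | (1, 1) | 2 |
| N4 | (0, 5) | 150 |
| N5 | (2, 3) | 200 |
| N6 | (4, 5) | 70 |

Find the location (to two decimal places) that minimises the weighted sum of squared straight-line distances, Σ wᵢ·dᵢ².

The minimiser of Σwᵢ‖p−pᵢ‖² is the weighted centroid p* = (Σwᵢpᵢ)/(Σwᵢ).
Σwᵢ = 1042.
Σwᵢxᵢ = 600·2 + 20·2 + 2·1 + 150·0 + 200·2 + 70·4 = 1922.
Σwᵢyᵢ = 600·7 + 20·8 + 2·1 + 150·5 + 200·3 + 70·5 = 6062.
x* = 1922/1042 = 1.84, y* = 6062/1042 = 5.82.

(1.84, 5.82)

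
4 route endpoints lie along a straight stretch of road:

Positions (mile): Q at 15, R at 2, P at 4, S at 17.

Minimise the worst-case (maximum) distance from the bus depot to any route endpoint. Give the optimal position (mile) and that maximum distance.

The 1-center on a line is the midpoint of the two extreme points: leftmost at 2, rightmost at 17.
Optimal location = (2 + 17)/2 = 9.5; maximum distance = (17 − 2)/2 = 7.5.

location 9.5, max distance 7.5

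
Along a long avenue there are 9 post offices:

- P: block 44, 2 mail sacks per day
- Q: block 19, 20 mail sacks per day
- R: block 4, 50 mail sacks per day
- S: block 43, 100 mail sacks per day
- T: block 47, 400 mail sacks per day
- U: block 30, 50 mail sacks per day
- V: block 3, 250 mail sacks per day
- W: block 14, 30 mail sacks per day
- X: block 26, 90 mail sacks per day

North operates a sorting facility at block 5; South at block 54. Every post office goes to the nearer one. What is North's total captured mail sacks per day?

440

The indifferent point is the midpoint (5+54)/2 = 29.5; post offices left of it (closer to North at 5) go to North, those right go to South.
  V at 3 (w=250) → North
  R at 4 (w=50) → North
  W at 14 (w=30) → North
  Q at 19 (w=20) → North
  X at 26 (w=90) → North
  U at 30 (w=50) → South
  S at 43 (w=100) → South
  P at 44 (w=2) → South
  T at 47 (w=400) → South
North captures 440; South captures 552.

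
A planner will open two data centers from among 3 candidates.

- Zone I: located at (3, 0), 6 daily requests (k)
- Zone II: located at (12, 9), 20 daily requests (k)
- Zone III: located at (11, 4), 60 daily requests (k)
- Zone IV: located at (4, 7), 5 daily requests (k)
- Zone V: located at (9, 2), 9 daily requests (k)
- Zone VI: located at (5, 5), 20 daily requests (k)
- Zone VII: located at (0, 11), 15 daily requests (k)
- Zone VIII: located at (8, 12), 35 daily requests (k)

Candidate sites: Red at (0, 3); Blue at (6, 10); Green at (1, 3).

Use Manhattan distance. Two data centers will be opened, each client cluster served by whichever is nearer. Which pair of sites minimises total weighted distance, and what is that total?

{Blue, Green}, total 1301

Evaluate every pair (each demand assigned to the nearer of the two):
  {Blue, Green}: total = 1301
  {Red, Blue}: total = 1316
  {Red, Green}: total = 1946
Best pair: {Blue, Green} with total 1301.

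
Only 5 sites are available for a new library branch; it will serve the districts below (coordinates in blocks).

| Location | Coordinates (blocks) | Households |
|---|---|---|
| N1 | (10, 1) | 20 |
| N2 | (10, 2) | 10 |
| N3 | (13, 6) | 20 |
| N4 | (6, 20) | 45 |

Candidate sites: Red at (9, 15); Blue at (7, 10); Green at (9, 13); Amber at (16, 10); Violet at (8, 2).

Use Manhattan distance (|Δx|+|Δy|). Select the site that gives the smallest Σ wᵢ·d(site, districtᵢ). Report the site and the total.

Total weighted distance at each candidate:
  Red (9, 15): total = 1060
  Blue (7, 10): total = 1045
  Green (9, 13): total = 1050
  Amber (16, 10): total = 1480
  Violet (8, 2): total = 1160
Minimum is at Blue with total 1045 blocks.

Blue, total 1045 blocks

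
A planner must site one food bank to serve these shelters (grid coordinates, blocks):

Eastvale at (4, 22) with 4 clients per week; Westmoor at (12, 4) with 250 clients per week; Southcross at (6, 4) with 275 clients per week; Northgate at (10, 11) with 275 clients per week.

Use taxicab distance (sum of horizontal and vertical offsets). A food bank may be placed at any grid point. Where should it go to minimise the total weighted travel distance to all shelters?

Manhattan distance separates: Σwᵢ(|x−xᵢ|+|y−yᵢ|) = Σwᵢ|x−xᵢ| + Σwᵢ|y−yᵢ|, so x and y are optimised independently as 1-D weighted medians.
Total weight W = 804; half = 402.
x-coordinate, sorted with cumulative weight:
  x=4 (Eastvale, w=4) cum 4
  x=6 (Southcross, w=275) cum 279
  x=10 (Northgate, w=275) cum 554  ← median
  x=12 (Westmoor, w=250) cum 804
⇒ x* = 10
y-coordinate, sorted with cumulative weight:
  y=4 (Westmoor, w=250) cum 250
  y=4 (Southcross, w=275) cum 525  ← median
  y=11 (Northgate, w=275) cum 800
  y=22 (Eastvale, w=4) cum 804
⇒ y* = 4

(10, 4)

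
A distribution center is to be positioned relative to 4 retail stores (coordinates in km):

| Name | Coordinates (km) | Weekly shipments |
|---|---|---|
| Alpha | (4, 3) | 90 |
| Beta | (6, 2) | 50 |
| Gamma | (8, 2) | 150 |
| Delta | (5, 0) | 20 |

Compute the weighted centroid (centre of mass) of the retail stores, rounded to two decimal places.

The minimiser of Σwᵢ‖p−pᵢ‖² is the weighted centroid p* = (Σwᵢpᵢ)/(Σwᵢ).
Σwᵢ = 310.
Σwᵢxᵢ = 90·4 + 50·6 + 150·8 + 20·5 = 1960.
Σwᵢyᵢ = 90·3 + 50·2 + 150·2 + 20·0 = 670.
x* = 1960/310 = 6.32, y* = 670/310 = 2.16.

(6.32, 2.16)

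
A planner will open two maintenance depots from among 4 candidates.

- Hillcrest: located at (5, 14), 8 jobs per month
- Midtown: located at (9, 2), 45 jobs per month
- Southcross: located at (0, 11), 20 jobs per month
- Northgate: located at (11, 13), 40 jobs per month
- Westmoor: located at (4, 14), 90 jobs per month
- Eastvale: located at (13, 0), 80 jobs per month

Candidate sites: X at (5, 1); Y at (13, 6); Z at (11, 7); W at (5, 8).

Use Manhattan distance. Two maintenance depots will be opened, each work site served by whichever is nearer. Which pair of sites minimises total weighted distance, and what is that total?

{Y, W}, total 2038

Evaluate every pair (each demand assigned to the nearer of the two):
  {Y, W}: total = 2038
  {Z, W}: total = 2113
  {X, W}: total = 2223
  {Y, Z}: total = 2699
  {X, Y}: total = 2729
  {X, Z}: total = 2849
Best pair: {Y, W} with total 2038.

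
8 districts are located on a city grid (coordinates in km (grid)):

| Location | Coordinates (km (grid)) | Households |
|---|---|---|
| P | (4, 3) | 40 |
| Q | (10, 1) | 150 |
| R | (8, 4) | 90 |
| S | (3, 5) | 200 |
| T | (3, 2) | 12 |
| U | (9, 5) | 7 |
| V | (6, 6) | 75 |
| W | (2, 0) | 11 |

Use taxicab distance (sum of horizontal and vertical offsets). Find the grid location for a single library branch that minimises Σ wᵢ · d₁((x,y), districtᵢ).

(6, 4)

Manhattan distance separates: Σwᵢ(|x−xᵢ|+|y−yᵢ|) = Σwᵢ|x−xᵢ| + Σwᵢ|y−yᵢ|, so x and y are optimised independently as 1-D weighted medians.
Total weight W = 585; half = 292.5.
x-coordinate, sorted with cumulative weight:
  x=2 (W, w=11) cum 11
  x=3 (S, w=200) cum 211
  x=3 (T, w=12) cum 223
  x=4 (P, w=40) cum 263
  x=6 (V, w=75) cum 338  ← median
  x=8 (R, w=90) cum 428
  x=9 (U, w=7) cum 435
  x=10 (Q, w=150) cum 585
⇒ x* = 6
y-coordinate, sorted with cumulative weight:
  y=0 (W, w=11) cum 11
  y=1 (Q, w=150) cum 161
  y=2 (T, w=12) cum 173
  y=3 (P, w=40) cum 213
  y=4 (R, w=90) cum 303  ← median
  y=5 (S, w=200) cum 503
  y=5 (U, w=7) cum 510
  y=6 (V, w=75) cum 585
⇒ y* = 4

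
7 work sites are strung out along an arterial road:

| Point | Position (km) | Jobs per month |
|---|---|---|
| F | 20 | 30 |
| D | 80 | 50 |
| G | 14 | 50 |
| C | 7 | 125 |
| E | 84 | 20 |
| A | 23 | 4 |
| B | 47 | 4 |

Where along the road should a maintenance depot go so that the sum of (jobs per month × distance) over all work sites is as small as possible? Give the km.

x = 14

For a sum of weighted absolute distances on a line, the optimum is the weighted median (not the mean). Total weight W = 283; half-weight = 141.5.
Sort by position and accumulate weight:
  km 7 (C, w=125) → cum 125
  km 14 (G, w=50) → cum 175  ≥ 141.5 → median here
  km 20 (F, w=30) → cum 205
  km 23 (A, w=4) → cum 209
  km 47 (B, w=4) → cum 213
  km 80 (D, w=50) → cum 263
  km 84 (E, w=20) → cum 283
Optimal location: km 14.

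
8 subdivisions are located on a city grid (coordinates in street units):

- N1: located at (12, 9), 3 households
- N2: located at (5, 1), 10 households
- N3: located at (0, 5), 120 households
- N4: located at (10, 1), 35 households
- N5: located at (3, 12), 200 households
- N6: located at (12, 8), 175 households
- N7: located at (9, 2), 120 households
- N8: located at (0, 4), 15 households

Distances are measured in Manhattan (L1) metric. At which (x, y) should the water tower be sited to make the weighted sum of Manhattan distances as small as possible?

Manhattan distance separates: Σwᵢ(|x−xᵢ|+|y−yᵢ|) = Σwᵢ|x−xᵢ| + Σwᵢ|y−yᵢ|, so x and y are optimised independently as 1-D weighted medians.
Total weight W = 678; half = 339.
x-coordinate, sorted with cumulative weight:
  x=0 (N3, w=120) cum 120
  x=0 (N8, w=15) cum 135
  x=3 (N5, w=200) cum 335
  x=5 (N2, w=10) cum 345  ← median
  x=9 (N7, w=120) cum 465
  x=10 (N4, w=35) cum 500
  x=12 (N1, w=3) cum 503
  x=12 (N6, w=175) cum 678
⇒ x* = 5
y-coordinate, sorted with cumulative weight:
  y=1 (N2, w=10) cum 10
  y=1 (N4, w=35) cum 45
  y=2 (N7, w=120) cum 165
  y=4 (N8, w=15) cum 180
  y=5 (N3, w=120) cum 300
  y=8 (N6, w=175) cum 475  ← median
  y=9 (N1, w=3) cum 478
  y=12 (N5, w=200) cum 678
⇒ y* = 8

(5, 8)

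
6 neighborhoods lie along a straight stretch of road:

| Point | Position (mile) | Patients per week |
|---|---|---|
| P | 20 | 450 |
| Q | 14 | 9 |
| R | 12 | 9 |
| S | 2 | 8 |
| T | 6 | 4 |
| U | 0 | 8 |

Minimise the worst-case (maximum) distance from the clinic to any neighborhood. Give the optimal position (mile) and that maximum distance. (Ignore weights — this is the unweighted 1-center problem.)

location 10, max distance 10

The 1-center on a line is the midpoint of the two extreme points: leftmost at 0, rightmost at 20.
Optimal location = (0 + 20)/2 = 10; maximum distance = (20 − 0)/2 = 10.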